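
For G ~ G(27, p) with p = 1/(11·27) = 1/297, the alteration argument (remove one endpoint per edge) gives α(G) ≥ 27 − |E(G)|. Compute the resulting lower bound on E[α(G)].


E[|E(G)|] = C(27, 2)·p = 351 · (1/297) = 13/11.
E[α(G)] ≥ n − E[|E(G)|] = 27 − 13/11 = 284/11.
Numerically: ≈ 25.818.
(This is only a lower bound; the true E[α(G)] may be larger.)

E[α(G)] ≥ 284/11 ≈ 25.818.


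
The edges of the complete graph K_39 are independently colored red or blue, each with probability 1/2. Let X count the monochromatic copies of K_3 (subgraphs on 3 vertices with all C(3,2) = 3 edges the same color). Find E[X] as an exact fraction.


Let X = Σ_S X_S over the C(39, 3) = 9139 subsets S of size 3, where X_S = 1 if the K_3 on S is monochromatic.
For a fixed S, the K_3 on S has C(3, 2) = 3 edges. P[all 3 edges red] = (1/2)^3, and likewise for blue, so P[monochromatic] = 2·(1/2)^3 = 2^{1 − 3} = 1/4.
Summing: E[X] = C(39, 3) · 2^{1 − 3} = 9139 · 1/4 = 9139/4.
Numerically: E[X] ≈ 2284.750.

E[X] = C(39,3)·2^(1−C(3,2)) = 9139/4 ≈ 2284.750.


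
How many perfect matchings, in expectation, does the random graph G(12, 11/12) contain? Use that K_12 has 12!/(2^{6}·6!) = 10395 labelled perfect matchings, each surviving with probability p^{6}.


K_12 has 12!/(2^{6}·6!) = 10395 labelled perfect matchings.
For each such perfect matching H, let X_H = 1 if all 6 edges of H are present in G. Then P[X_H = 1] = p^{6} = (11/12)^{6} = 1771561/2985984.
Summing the indicators: E[X] = Σ_H E[X_H] = 10395 · p^{6} = 10395 · 1771561/2985984 = 682050985/110592.
Numerically: E[X] ≈ 6.17e+03.

E[X] = 10395 · (11/12)^{6} = 682050985/110592 ≈ 6.17e+03.


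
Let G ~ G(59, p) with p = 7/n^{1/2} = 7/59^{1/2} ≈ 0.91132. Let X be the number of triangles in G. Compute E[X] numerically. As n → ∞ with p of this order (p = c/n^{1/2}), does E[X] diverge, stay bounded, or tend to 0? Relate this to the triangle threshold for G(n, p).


Number of potential triangles: C(59, 3) = 32509.
Each occurs with probability p³ ≈ (0.91132)³ ≈ 7.5686096e-01.
By linearity: E[X] = C(59, 3)·p³ ≈ 32509 · 7.5686096e-01 ≈ 24604.79285.
Since α = 1/2 < 1, p = c/n^{1/2} ≫ 1/n is above the triangle threshold p ~ 1/n. Asymptotically E[X] ~ (c³/6)·n^{3(1−α)} = (7³/6)·n^{1.5} → ∞; triangles are abundant w.h.p.

E[X] ≈ 24604.79285; in regime p = Θ(1/n^{1/2}) E[X] diverges (above the triangle threshold p ~ 1/n).


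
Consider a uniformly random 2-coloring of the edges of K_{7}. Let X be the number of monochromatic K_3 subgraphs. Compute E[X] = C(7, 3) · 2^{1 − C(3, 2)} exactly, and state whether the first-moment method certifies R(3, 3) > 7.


E[X] = C(7, 3) · 2^{1 − 3} = 35 · 2^{−2} = 35/4.
As a reduced fraction: E[X] = 35/4 ≈ 8.75000.
Is E[X] < 1? NO.
Since E[X] ≥ 1, the first-moment bound is inconclusive at n = 7; it does NOT by itself certify R(3, 3) > 7.

E[X] = 35/4 ≈ 8.75000; E[X] ≥ 1; first-moment method inconclusive here.


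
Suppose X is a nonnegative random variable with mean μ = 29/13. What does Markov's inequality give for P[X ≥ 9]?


μ = E[X] = 29/13, a = 9.
Markov: P[X ≥ 9] ≤ μ/a = (29/13)/9 = 29/117.
Numerically: ≈ 0.248.
(Since a = 9 > μ = 2.231, the bound 29/117 is < 1 and informative.)

P[X ≥ 9] ≤ 29/117 ≈ 0.248.


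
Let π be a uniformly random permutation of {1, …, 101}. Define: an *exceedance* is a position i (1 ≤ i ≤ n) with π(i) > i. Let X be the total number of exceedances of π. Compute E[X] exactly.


Write X = Σ_{i=1}^{101} X_i, where X_i = 1_{π(i) > i}.
For each fixed i, π(i) is uniform over {1, …, 101} (marginal of a uniform permutation), so P[π(i) > i] = (n − i)/n. Summing: Σ_{i=1}^{101} (n − i)/n = (0 + 1 + … + 100)/101 = 101(101 − 1)/(2·101) = (101 − 1)/2.
Hence E[X] = Σ_{i=1}^{101} (101 − i)/101 = 50 ≈ 50.000.

E[X] = 50 = 50.000.


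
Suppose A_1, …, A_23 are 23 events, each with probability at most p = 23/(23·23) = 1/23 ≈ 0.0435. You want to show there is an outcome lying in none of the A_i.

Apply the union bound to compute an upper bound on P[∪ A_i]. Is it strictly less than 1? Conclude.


Union bound: P[∪_{i=1}^{23} A_i] ≤ Σ_i P[A_i] ≤ 23·p = 23·(1/23) = 1.
Numerically: 1 ≈ 1.0000.
Is 1 < 1? NO.
Since the bound 1 is ≥ 1, the union bound is uninformative here; it does NOT by itself certify existence.

23·p = 1 ≈ 1.0000; existence NOT certified by the union bound.


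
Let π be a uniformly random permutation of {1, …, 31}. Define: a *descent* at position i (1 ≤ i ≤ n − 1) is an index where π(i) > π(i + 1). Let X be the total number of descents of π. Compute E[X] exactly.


Write X = Σ X_I over i = 1, …, 30, with X_I the indicator of one descent.
There are 30 indicators.
For each fixed i, the pair (π(i), π(i+1)) is a uniformly random ordered pair of distinct values from {1, …, 31}; by symmetry P[π(i) > π(i+1)] = 1/2.
By linearity: E[X] = 30 · (1/2) = (31 − 1) · (1/2) = 15 ≈ 15.000000.

E[X] = 15 = 15.000000.


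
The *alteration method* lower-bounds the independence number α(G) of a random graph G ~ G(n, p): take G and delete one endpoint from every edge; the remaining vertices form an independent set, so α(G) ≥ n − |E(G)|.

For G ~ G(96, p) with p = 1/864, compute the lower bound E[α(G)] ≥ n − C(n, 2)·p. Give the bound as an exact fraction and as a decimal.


E[|E(G)|] = C(96, 2)·p = 4560 · (1/864) = 95/18.
E[α(G)] ≥ n − E[|E(G)|] = 96 − 95/18 = 1633/18.
Numerically: ≈ 90.72222.
(This is only a lower bound; the true E[α(G)] may be larger.)

E[α(G)] ≥ 1633/18 ≈ 90.72222.


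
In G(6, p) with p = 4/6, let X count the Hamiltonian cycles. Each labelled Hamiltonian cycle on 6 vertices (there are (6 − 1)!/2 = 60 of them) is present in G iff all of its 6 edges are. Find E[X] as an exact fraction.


K_6 has (6 − 1)!/2 = 60 labelled Hamiltonian cycles.
For each such Hamiltonian cycle H, let X_H = 1 if all 6 edges of H are present in G. Then P[X_H = 1] = p^{6} = (2/3)^{6} = 64/729.
By linearity of expectation: E[X] = Σ_H E[X_H] = 60 · p^{6} = 60 · 64/729 = 1280/243.
Numerically: E[X] ≈ 5.26749.

E[X] = 60 · (2/3)^{6} = 1280/243 ≈ 5.26749.


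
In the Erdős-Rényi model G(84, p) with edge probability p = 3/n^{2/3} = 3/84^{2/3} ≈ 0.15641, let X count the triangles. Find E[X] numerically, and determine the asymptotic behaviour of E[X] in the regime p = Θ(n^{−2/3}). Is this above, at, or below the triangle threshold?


Number of potential triangles: C(84, 3) = 95284.
Each occurs with probability p³ ≈ (0.15641)³ ≈ 3.8265306e-03.
By linearity: E[X] = C(84, 3)·p³ ≈ 95284 · 3.8265306e-03 ≈ 364.60714.
Since α = 2/3 < 1, p = c/n^{2/3} ≫ 1/n is above the triangle threshold p ~ 1/n. Asymptotically E[X] ~ (c³/6)·n^{3(1−α)} = (3³/6)·n^{1} → ∞; triangles are abundant w.h.p.

E[X] ≈ 364.60714; in regime p = Θ(1/n^{2/3}) E[X] diverges (above the triangle threshold p ~ 1/n).


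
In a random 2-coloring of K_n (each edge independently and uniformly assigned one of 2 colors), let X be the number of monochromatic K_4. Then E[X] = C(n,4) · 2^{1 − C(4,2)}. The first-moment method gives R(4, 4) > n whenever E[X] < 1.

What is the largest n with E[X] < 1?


We need C(n, 4) · 2^{1 − 6} < 1, i.e. C(n, 4) < 2^{6 − 1} = 32.
Check values of n near the boundary:
  n = 4: C(4, 4) = 1; 1 < 32? YES
  n = 5: C(5, 4) = 5; 5 < 32? YES
  n = 6: C(6, 4) = 15; 15 < 32? YES
  n = 7: C(7, 4) = 35; 35 < 32? NO
  n = 8: C(8, 4) = 70; 70 < 32? NO
  n = 9: C(9, 4) = 126; 126 < 32? NO
The largest n with C(n, 4) < 32 is n = 6 (where E[X] = 15/32 ≈ 0.4687500). Hence R(4, 4) > 6, i.e. R(4, 4) ≥ 7.

Largest n = 6; hence R(4, 4) > 6.


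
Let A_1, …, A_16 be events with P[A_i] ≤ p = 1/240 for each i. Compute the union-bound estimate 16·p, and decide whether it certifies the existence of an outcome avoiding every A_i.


Union bound: P[∪_{i=1}^{16} A_i] ≤ Σ_i P[A_i] ≤ 16·p = 16·(1/240) = 1/15.
Numerically: 1/15 ≈ 0.0667.
Is 1/15 < 1? YES.
Since P[∪ A_i] ≤ 1/15 < 1, the complement has P[∩ A_i^c] ≥ 1 − 1/15 = 14/15 > 0, so some outcome avoids every A_i.

16·p = 1/15 ≈ 0.0667; existence CERTIFIED by the union bound.


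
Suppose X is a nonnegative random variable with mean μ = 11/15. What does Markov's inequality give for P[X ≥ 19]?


μ = E[X] = 11/15, a = 19.
Markov: P[X ≥ 19] ≤ μ/a = (11/15)/19 = 11/285.
Numerically: ≈ 0.0386.
(Since a = 19 > μ = 0.7333, the bound 11/285 is < 1 and informative.)

P[X ≥ 19] ≤ 11/285 ≈ 0.0386.


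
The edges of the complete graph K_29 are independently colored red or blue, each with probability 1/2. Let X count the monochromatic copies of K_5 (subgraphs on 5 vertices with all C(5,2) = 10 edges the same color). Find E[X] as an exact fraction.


Let X = Σ_S X_S over the C(29, 5) = 118755 subsets S of size 5, where X_S = 1 if the K_5 on S is monochromatic.
For a fixed S, the K_5 on S has C(5, 2) = 10 edges. P[all 10 edges red] = (1/2)^10, and likewise for blue, so P[monochromatic] = 2·(1/2)^10 = 2^{1 − 10} = 1/512.
By linearity of expectation: E[X] = C(29, 5) · 2^{1 − 10} = 118755 · 1/512 = 118755/512.
Numerically: E[X] ≈ 231.943359.

E[X] = C(29,5)·2^(1−C(5,2)) = 118755/512 ≈ 231.943359.


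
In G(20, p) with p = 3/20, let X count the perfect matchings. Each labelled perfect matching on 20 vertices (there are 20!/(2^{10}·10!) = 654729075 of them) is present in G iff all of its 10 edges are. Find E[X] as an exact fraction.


K_20 has 20!/(2^{10}·10!) = 654729075 labelled perfect matchings.
For each such perfect matching H, let X_H = 1 if all 10 edges of H are present in G. Then P[X_H = 1] = p^{10} = (3/20)^{10} = 59049/10240000000000.
Summing the indicators: E[X] = Σ_H E[X_H] = 654729075 · p^{10} = 654729075 · 59049/10240000000000 = 1546443885987/409600000000.
Numerically: E[X] ≈ 3.78.

E[X] = 654729075 · (3/20)^{10} = 1546443885987/409600000000 ≈ 3.78.


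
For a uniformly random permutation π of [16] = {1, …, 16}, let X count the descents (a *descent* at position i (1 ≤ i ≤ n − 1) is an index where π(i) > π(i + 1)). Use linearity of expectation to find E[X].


Write X = Σ X_I over i = 1, …, 15, with X_I the indicator of one descent.
There are 15 indicators.
For each fixed i, the pair (π(i), π(i+1)) is a uniformly random ordered pair of distinct values from {1, …, 16}; by symmetry P[π(i) > π(i+1)] = 1/2.
By linearity: E[X] = 15 · (1/2) = (16 − 1) · (1/2) = 15/2 ≈ 7.5000.

E[X] = 15/2 = 7.5000.


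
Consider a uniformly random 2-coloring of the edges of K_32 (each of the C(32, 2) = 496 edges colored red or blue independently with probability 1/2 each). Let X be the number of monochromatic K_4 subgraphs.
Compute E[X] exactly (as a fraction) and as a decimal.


Let X = Σ_S X_S over the C(32, 4) = 35960 subsets S of size 4, where X_S = 1 if the K_4 on S is monochromatic.
For a fixed S, the K_4 on S has C(4, 2) = 6 edges. P[all 6 edges red] = (1/2)^6, and likewise for blue, so P[monochromatic] = 2·(1/2)^6 = 2^{1 − 6} = 1/32.
By linearity: E[X] = C(32, 4) · 2^{1 − 6} = 35960 · 1/32 = 4495/4.
Numerically: E[X] ≈ 1123.7500.

E[X] = C(32,4)·2^(1−C(4,2)) = 4495/4 ≈ 1123.7500.


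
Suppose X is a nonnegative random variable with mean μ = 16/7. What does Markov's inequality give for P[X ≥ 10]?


μ = E[X] = 16/7, a = 10.
Markov: P[X ≥ 10] ≤ μ/a = (16/7)/10 = 8/35.
Numerically: ≈ 0.2286.
(Since a = 10 > μ = 2.2857, the bound 8/35 is < 1 and informative.)

P[X ≥ 10] ≤ 8/35 ≈ 0.2286.


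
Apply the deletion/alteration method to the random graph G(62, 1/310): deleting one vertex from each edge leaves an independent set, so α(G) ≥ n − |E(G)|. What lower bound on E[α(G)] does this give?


E[|E(G)|] = C(62, 2)·p = 1891 · (1/310) = 61/10.
E[α(G)] ≥ n − E[|E(G)|] = 62 − 61/10 = 559/10.
Numerically: ≈ 55.900.
(This is only a lower bound; the true E[α(G)] may be larger.)

E[α(G)] ≥ 559/10 ≈ 55.900.


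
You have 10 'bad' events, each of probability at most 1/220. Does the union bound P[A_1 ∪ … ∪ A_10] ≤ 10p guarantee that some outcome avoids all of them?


Union bound: P[∪_{i=1}^{10} A_i] ≤ Σ_i P[A_i] ≤ 10·p = 10·(1/220) = 1/22.
Numerically: 1/22 ≈ 0.045.
Is 1/22 < 1? YES.
Since P[∪ A_i] ≤ 1/22 < 1, the complement has P[∩ A_i^c] ≥ 1 − 1/22 = 21/22 > 0, so some outcome avoids every A_i.

10·p = 1/22 ≈ 0.045; existence CERTIFIED by the union bound.


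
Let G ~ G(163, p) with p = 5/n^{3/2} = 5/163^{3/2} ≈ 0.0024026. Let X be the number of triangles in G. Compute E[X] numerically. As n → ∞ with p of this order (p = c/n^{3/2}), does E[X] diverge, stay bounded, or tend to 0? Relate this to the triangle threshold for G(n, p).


Number of potential triangles: C(163, 3) = 708561.
Each occurs with probability p³ ≈ (0.0024026)³ ≈ 1.3869659e-08.
By linearity: E[X] = C(163, 3)·p³ ≈ 708561 · 1.3869659e-08 ≈ 0.00983.
Since α = 3/2 > 1, p = c/n^{3/2} = o(1/n) is below the triangle threshold p ~ 1/n. Asymptotically E[X] ~ (c³/6)·n^{3(1−α)} = (5³/6)·n^{-1.5} → 0, so by Markov's inequality G has no triangles w.h.p.

E[X] ≈ 0.00983; in regime p = Θ(1/n^{3/2}) E[X] tends to 0 (below the triangle threshold p ~ 1/n).


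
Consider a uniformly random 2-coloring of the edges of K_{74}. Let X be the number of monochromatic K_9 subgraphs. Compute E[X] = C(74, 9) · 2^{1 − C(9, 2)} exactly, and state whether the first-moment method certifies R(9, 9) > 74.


E[X] = C(74, 9) · 2^{1 − 36} = 110524147514 · 2^{−35} = 110524147514/34359738368.
As a reduced fraction: E[X] = 55262073757/17179869184 ≈ 3.2166761.
Is E[X] < 1? NO.
Since E[X] ≥ 1, the first-moment bound is inconclusive at n = 74; it does NOT by itself certify R(9, 9) > 74.

E[X] = 55262073757/17179869184 ≈ 3.2166761; E[X] ≥ 1; first-moment method inconclusive here.


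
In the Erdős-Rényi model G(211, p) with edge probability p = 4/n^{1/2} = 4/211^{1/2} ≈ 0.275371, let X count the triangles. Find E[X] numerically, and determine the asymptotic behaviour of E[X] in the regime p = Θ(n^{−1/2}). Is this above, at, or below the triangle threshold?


Number of potential triangles: C(211, 3) = 1543465.
Each occurs with probability p³ ≈ (0.275371)³ ≈ 2.08812403e-02.
By linearity: E[X] = C(211, 3)·p³ ≈ 1543465 · 2.08812403e-02 ≈ 32229.463545.
Since α = 1/2 < 1, p = c/n^{1/2} ≫ 1/n is above the triangle threshold p ~ 1/n. Asymptotically E[X] ~ (c³/6)·n^{3(1−α)} = (4³/6)·n^{1.5} → ∞; triangles are abundant w.h.p.

E[X] ≈ 32229.463545; in regime p = Θ(1/n^{1/2}) E[X] diverges (above the triangle threshold p ~ 1/n).


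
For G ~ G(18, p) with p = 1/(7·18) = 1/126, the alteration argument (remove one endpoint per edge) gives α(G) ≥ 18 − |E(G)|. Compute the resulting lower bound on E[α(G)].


E[|E(G)|] = C(18, 2)·p = 153 · (1/126) = 17/14.
E[α(G)] ≥ n − E[|E(G)|] = 18 − 17/14 = 235/14.
Numerically: ≈ 16.78571.
(This is only a lower bound; the true E[α(G)] may be larger.)

E[α(G)] ≥ 235/14 ≈ 16.78571.


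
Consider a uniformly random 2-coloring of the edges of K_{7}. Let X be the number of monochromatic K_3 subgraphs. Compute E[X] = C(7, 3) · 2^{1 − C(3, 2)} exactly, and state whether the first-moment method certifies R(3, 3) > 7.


E[X] = C(7, 3) · 2^{1 − 3} = 35 · 2^{−2} = 35/4.
As a reduced fraction: E[X] = 35/4 ≈ 8.7500000.
Is E[X] < 1? NO.
Since E[X] ≥ 1, the first-moment bound is inconclusive at n = 7; it does NOT by itself certify R(3, 3) > 7.

E[X] = 35/4 ≈ 8.7500000; E[X] ≥ 1; first-moment method inconclusive here.


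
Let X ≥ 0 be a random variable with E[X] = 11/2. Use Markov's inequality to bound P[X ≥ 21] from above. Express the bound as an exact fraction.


μ = E[X] = 11/2, a = 21.
Markov: P[X ≥ 21] ≤ μ/a = (11/2)/21 = 11/42.
Numerically: ≈ 0.26190.
(Since a = 21 > μ = 5.50000, the bound 11/42 is < 1 and informative.)

P[X ≥ 21] ≤ 11/42 ≈ 0.26190.


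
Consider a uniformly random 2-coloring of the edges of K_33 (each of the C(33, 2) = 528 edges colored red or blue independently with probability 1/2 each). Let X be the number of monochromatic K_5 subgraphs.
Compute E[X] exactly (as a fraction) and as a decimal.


Let X = Σ_S X_S over the C(33, 5) = 237336 subsets S of size 5, where X_S = 1 if the K_5 on S is monochromatic.
For a fixed S, the K_5 on S has C(5, 2) = 10 edges. P[all 10 edges red] = (1/2)^10, and likewise for blue, so P[monochromatic] = 2·(1/2)^10 = 2^{1 − 10} = 1/512.
By linearity: E[X] = C(33, 5) · 2^{1 − 10} = 237336 · 1/512 = 29667/64.
Numerically: E[X] ≈ 463.5469.

E[X] = C(33,5)·2^(1−C(5,2)) = 29667/64 ≈ 463.5469.


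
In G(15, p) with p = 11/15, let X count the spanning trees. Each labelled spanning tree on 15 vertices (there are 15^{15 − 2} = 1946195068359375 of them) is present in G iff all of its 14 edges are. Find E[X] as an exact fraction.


K_15 has 15^{15 − 2} = 1946195068359375 labelled spanning trees.
For each such spanning tree H, let X_H = 1 if all 14 edges of H are present in G. Then P[X_H = 1] = p^{14} = (11/15)^{14} = 379749833583241/29192926025390625.
Summing the indicators: E[X] = Σ_H E[X_H] = 1946195068359375 · p^{14} = 1946195068359375 · 379749833583241/29192926025390625 = 379749833583241/15.
Numerically: E[X] ≈ 2.5317e+13.

E[X] = 1946195068359375 · (11/15)^{14} = 379749833583241/15 ≈ 2.5317e+13.


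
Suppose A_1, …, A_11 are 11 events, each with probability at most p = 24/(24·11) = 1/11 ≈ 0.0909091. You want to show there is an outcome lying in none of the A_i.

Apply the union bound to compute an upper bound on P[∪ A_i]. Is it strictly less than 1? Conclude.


Union bound: P[∪_{i=1}^{11} A_i] ≤ Σ_i P[A_i] ≤ 11·p = 11·(1/11) = 1.
Numerically: 1 ≈ 1.0000000.
Is 1 < 1? NO.
Since the bound 1 is ≥ 1, the union bound is uninformative here; it does NOT by itself certify existence.

11·p = 1 ≈ 1.0000000; existence NOT certified by the union bound.


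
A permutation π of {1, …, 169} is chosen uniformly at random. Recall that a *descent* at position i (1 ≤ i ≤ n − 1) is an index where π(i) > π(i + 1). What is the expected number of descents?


Write X = Σ X_I over i = 1, …, 168, with X_I the indicator of one descent.
There are 168 indicators.
For each fixed i, the pair (π(i), π(i+1)) is a uniformly random ordered pair of distinct values from {1, …, 169}; by symmetry P[π(i) > π(i+1)] = 1/2.
By linearity: E[X] = 168 · (1/2) = (169 − 1) · (1/2) = 84 ≈ 84.00000.

E[X] = 84 = 84.00000.


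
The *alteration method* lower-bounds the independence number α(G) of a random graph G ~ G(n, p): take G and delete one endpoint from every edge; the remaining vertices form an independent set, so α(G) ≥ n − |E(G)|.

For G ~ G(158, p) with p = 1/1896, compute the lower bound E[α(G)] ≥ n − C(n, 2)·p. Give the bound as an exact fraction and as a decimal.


E[|E(G)|] = C(158, 2)·p = 12403 · (1/1896) = 157/24.
E[α(G)] ≥ n − E[|E(G)|] = 158 − 157/24 = 3635/24.
Numerically: ≈ 151.458.
(This is only a lower bound; the true E[α(G)] may be larger.)

E[α(G)] ≥ 3635/24 ≈ 151.458.


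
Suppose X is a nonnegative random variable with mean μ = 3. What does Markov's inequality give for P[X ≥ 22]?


μ = E[X] = 3, a = 22.
Markov: P[X ≥ 22] ≤ μ/a = (3)/22 = 3/22.
Numerically: ≈ 0.1364.
(Since a = 22 > μ = 3.0000, the bound 3/22 is < 1 and informative.)

P[X ≥ 22] ≤ 3/22 ≈ 0.1364.


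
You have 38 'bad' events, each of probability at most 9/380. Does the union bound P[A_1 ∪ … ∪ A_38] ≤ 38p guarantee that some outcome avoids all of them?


Union bound: P[∪_{i=1}^{38} A_i] ≤ Σ_i P[A_i] ≤ 38·p = 38·(9/380) = 9/10.
Numerically: 9/10 ≈ 0.900.
Is 9/10 < 1? YES.
Since P[∪ A_i] ≤ 9/10 < 1, the complement has P[∩ A_i^c] ≥ 1 − 9/10 = 1/10 > 0, so some outcome avoids every A_i.

38·p = 9/10 ≈ 0.900; existence CERTIFIED by the union bound.


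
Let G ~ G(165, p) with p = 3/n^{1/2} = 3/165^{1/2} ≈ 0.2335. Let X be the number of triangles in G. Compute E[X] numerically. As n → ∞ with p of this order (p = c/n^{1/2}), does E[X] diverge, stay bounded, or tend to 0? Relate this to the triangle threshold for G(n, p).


Number of potential triangles: C(165, 3) = 735130.
Each occurs with probability p³ ≈ (0.2335)³ ≈ 1.273907e-02.
By linearity: E[X] = C(165, 3)·p³ ≈ 735130 · 1.273907e-02 ≈ 9364.8752.
Since α = 1/2 < 1, p = c/n^{1/2} ≫ 1/n is above the triangle threshold p ~ 1/n. Asymptotically E[X] ~ (c³/6)·n^{3(1−α)} = (3³/6)·n^{1.5} → ∞; triangles are abundant w.h.p.

E[X] ≈ 9364.8752; in regime p = Θ(1/n^{1/2}) E[X] diverges (above the triangle threshold p ~ 1/n).


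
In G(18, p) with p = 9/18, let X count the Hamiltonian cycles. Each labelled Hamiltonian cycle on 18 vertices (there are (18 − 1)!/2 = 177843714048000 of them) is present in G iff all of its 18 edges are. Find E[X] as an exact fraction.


K_18 has (18 − 1)!/2 = 177843714048000 labelled Hamiltonian cycles.
For each such Hamiltonian cycle H, let X_H = 1 if all 18 edges of H are present in G. Then P[X_H = 1] = p^{18} = (1/2)^{18} = 1/262144.
By linearity of expectation: E[X] = Σ_H E[X_H] = 177843714048000 · p^{18} = 177843714048000 · 1/262144 = 10854718875/16.
Numerically: E[X] ≈ 6.7842e+08.

E[X] = 177843714048000 · (1/2)^{18} = 10854718875/16 ≈ 6.7842e+08.


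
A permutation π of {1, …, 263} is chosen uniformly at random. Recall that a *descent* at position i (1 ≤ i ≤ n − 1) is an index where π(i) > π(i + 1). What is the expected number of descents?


Write X = Σ X_I over i = 1, …, 262, with X_I the indicator of one descent.
There are 262 indicators.
For each fixed i, the pair (π(i), π(i+1)) is a uniformly random ordered pair of distinct values from {1, …, 263}; by symmetry P[π(i) > π(i+1)] = 1/2.
By linearity: E[X] = 262 · (1/2) = (263 − 1) · (1/2) = 131 ≈ 131.000000.

E[X] = 131 = 131.000000.


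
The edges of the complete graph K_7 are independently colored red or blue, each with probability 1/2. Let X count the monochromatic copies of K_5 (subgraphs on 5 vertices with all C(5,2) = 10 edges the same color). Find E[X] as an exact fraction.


Let X = Σ_S X_S over the C(7, 5) = 21 subsets S of size 5, where X_S = 1 if the K_5 on S is monochromatic.
For a fixed S, the K_5 on S has C(5, 2) = 10 edges. P[all 10 edges red] = (1/2)^10, and likewise for blue, so P[monochromatic] = 2·(1/2)^10 = 2^{1 − 10} = 1/512.
Summing: E[X] = C(7, 5) · 2^{1 − 10} = 21 · 1/512 = 21/512.
Numerically: E[X] ≈ 0.041016.

E[X] = C(7,5)·2^(1−C(5,2)) = 21/512 ≈ 0.041016.


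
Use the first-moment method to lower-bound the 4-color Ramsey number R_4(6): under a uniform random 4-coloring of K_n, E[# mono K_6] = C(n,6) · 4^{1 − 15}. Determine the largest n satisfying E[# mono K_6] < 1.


We need C(n, 6) · 4^{1 − 15} < 1, i.e. C(n, 6) < 4^{15 − 1} = 268435456.
Check values of n near the boundary:
  n = 76: C(76, 6) = 218618940; 218618940 < 268435456? YES
  n = 77: C(77, 6) = 237093780; 237093780 < 268435456? YES
  n = 78: C(78, 6) = 256851595; 256851595 < 268435456? YES
  n = 79: C(79, 6) = 277962685; 277962685 < 268435456? NO
The largest n with C(n, 6) < 268435456 is n = 78 (where E[X] = 256851595/268435456 ≈ 0.956847). Hence R_4(6) > 78, i.e. R_4(6) ≥ 79.

Largest n = 78; hence R_4(6) > 78.


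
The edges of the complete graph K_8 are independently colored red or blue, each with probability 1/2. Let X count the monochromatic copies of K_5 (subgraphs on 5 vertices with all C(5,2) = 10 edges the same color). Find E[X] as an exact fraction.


Let X = Σ_S X_S over the C(8, 5) = 56 subsets S of size 5, where X_S = 1 if the K_5 on S is monochromatic.
For a fixed S, the K_5 on S has C(5, 2) = 10 edges. P[all 10 edges red] = (1/2)^10, and likewise for blue, so P[monochromatic] = 2·(1/2)^10 = 2^{1 − 10} = 1/512.
By linearity: E[X] = C(8, 5) · 2^{1 − 10} = 56 · 1/512 = 7/64.
Numerically: E[X] ≈ 0.109375.

E[X] = C(8,5)·2^(1−C(5,2)) = 7/64 ≈ 0.109375.


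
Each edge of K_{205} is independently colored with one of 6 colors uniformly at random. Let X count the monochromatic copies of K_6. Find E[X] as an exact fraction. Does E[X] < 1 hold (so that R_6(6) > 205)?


E[X] = C(205, 6) · 6^{1 − 15} = 95746959700 · 6^{−14} = 95746959700/78364164096.
As a reduced fraction: E[X] = 23936739925/19591041024 ≈ 1.2218207.
Is E[X] < 1? NO.
Since E[X] ≥ 1, the first-moment bound is inconclusive at n = 205; it does NOT by itself certify R_6(6) > 205.

E[X] = 23936739925/19591041024 ≈ 1.2218207; E[X] ≥ 1; first-moment method inconclusive here.


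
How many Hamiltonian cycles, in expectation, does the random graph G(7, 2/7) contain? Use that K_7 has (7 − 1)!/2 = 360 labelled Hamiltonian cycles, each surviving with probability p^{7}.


K_7 has (7 − 1)!/2 = 360 labelled Hamiltonian cycles.
For each such Hamiltonian cycle H, let X_H = 1 if all 7 edges of H are present in G. Then P[X_H = 1] = p^{7} = (2/7)^{7} = 128/823543.
By linearity: E[X] = Σ_H E[X_H] = 360 · p^{7} = 360 · 128/823543 = 46080/823543.
Numerically: E[X] ≈ 0.056.

E[X] = 360 · (2/7)^{7} = 46080/823543 ≈ 0.056.


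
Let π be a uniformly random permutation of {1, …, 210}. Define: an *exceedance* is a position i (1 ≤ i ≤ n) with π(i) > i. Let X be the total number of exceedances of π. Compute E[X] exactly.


Write X = Σ_{i=1}^{210} X_i, where X_i = 1_{π(i) > i}.
For each fixed i, π(i) is uniform over {1, …, 210} (marginal of a uniform permutation), so P[π(i) > i] = (n − i)/n. Summing: Σ_{i=1}^{210} (n − i)/n = (0 + 1 + … + 209)/210 = 210(210 − 1)/(2·210) = (210 − 1)/2.
Hence E[X] = Σ_{i=1}^{210} (210 − i)/210 = 209/2 ≈ 104.50000.

E[X] = 209/2 = 104.50000.


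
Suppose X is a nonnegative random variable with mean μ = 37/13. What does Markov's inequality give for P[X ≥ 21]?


μ = E[X] = 37/13, a = 21.
Markov: P[X ≥ 21] ≤ μ/a = (37/13)/21 = 37/273.
Numerically: ≈ 0.13553.
(Since a = 21 > μ = 2.84615, the bound 37/273 is < 1 and informative.)

P[X ≥ 21] ≤ 37/273 ≈ 0.13553.


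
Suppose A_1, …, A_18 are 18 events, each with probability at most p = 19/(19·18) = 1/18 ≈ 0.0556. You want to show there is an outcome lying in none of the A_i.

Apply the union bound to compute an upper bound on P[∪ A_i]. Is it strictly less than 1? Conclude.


Union bound: P[∪_{i=1}^{18} A_i] ≤ Σ_i P[A_i] ≤ 18·p = 18·(1/18) = 1.
Numerically: 1 ≈ 1.0000.
Is 1 < 1? NO.
Since the bound 1 is ≥ 1, the union bound is uninformative here; it does NOT by itself certify existence.

18·p = 1 ≈ 1.0000; existence NOT certified by the union bound.


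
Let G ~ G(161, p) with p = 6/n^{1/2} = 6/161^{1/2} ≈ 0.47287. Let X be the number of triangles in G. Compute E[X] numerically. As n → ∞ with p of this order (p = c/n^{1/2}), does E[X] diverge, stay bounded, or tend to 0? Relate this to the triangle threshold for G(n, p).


Number of potential triangles: C(161, 3) = 682640.
Each occurs with probability p³ ≈ (0.47287)³ ≈ 1.0573407e-01.
By linearity: E[X] = C(161, 3)·p³ ≈ 682640 · 1.0573407e-01 ≈ 72178.30345.
Since α = 1/2 < 1, p = c/n^{1/2} ≫ 1/n is above the triangle threshold p ~ 1/n. Asymptotically E[X] ~ (c³/6)·n^{3(1−α)} = (6³/6)·n^{1.5} → ∞; triangles are abundant w.h.p.

E[X] ≈ 72178.30345; in regime p = Θ(1/n^{1/2}) E[X] diverges (above the triangle threshold p ~ 1/n).


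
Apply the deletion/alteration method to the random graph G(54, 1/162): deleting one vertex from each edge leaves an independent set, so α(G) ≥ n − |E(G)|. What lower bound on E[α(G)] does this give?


E[|E(G)|] = C(54, 2)·p = 1431 · (1/162) = 53/6.
E[α(G)] ≥ n − E[|E(G)|] = 54 − 53/6 = 271/6.
Numerically: ≈ 45.166667.
(This is only a lower bound; the true E[α(G)] may be larger.)

E[α(G)] ≥ 271/6 ≈ 45.166667.


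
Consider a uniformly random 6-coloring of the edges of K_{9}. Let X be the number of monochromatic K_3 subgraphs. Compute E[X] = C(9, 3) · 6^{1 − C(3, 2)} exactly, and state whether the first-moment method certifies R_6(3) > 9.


E[X] = C(9, 3) · 6^{1 − 3} = 84 · 6^{−2} = 84/36.
As a reduced fraction: E[X] = 7/3 ≈ 2.33333.
Is E[X] < 1? NO.
Since E[X] ≥ 1, the first-moment bound is inconclusive at n = 9; it does NOT by itself certify R_6(3) > 9.

E[X] = 7/3 ≈ 2.33333; E[X] ≥ 1; first-moment method inconclusive here.


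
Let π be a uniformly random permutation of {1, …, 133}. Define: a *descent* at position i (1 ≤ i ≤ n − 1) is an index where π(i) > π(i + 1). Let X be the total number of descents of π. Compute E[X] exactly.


Write X = Σ X_I over i = 1, …, 132, with X_I the indicator of one descent.
There are 132 indicators.
For each fixed i, the pair (π(i), π(i+1)) is a uniformly random ordered pair of distinct values from {1, …, 133}; by symmetry P[π(i) > π(i+1)] = 1/2.
By linearity: E[X] = 132 · (1/2) = (133 − 1) · (1/2) = 66 ≈ 66.000.

E[X] = 66 = 66.000.


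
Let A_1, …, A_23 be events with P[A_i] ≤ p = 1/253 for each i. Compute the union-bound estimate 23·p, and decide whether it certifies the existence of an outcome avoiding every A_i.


Union bound: P[∪_{i=1}^{23} A_i] ≤ Σ_i P[A_i] ≤ 23·p = 23·(1/253) = 1/11.
Numerically: 1/11 ≈ 0.0909091.
Is 1/11 < 1? YES.
Since P[∪ A_i] ≤ 1/11 < 1, the complement has P[∩ A_i^c] ≥ 1 − 1/11 = 10/11 > 0, so some outcome avoids every A_i.

23·p = 1/11 ≈ 0.0909091; existence CERTIFIED by the union bound.


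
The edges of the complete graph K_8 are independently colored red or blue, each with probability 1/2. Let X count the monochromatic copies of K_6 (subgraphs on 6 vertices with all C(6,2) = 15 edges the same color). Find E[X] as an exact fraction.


Let X = Σ_S X_S over the C(8, 6) = 28 subsets S of size 6, where X_S = 1 if the K_6 on S is monochromatic.
For a fixed S, the K_6 on S has C(6, 2) = 15 edges. P[all 15 edges red] = (1/2)^15, and likewise for blue, so P[monochromatic] = 2·(1/2)^15 = 2^{1 − 15} = 1/16384.
By linearity: E[X] = C(8, 6) · 2^{1 − 15} = 28 · 1/16384 = 7/4096.
Numerically: E[X] ≈ 0.00171.

E[X] = C(8,6)·2^(1−C(6,2)) = 7/4096 ≈ 0.00171.


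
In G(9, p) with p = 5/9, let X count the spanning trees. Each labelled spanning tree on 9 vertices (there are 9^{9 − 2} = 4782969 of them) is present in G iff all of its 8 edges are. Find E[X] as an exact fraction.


K_9 has 9^{9 − 2} = 4782969 labelled spanning trees.
For each such spanning tree H, let X_H = 1 if all 8 edges of H are present in G. Then P[X_H = 1] = p^{8} = (5/9)^{8} = 390625/43046721.
By linearity: E[X] = Σ_H E[X_H] = 4782969 · p^{8} = 4782969 · 390625/43046721 = 390625/9.
Numerically: E[X] ≈ 43403.

E[X] = 4782969 · (5/9)^{8} = 390625/9 ≈ 43403.


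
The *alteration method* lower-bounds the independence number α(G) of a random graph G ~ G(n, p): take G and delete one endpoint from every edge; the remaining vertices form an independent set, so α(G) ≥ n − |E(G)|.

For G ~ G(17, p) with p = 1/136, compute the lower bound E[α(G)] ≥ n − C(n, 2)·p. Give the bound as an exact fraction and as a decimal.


E[|E(G)|] = C(17, 2)·p = 136 · (1/136) = 1.
E[α(G)] ≥ n − E[|E(G)|] = 17 − 1 = 16.
Numerically: ≈ 16.00000.
(This is only a lower bound; the true E[α(G)] may be larger.)

E[α(G)] ≥ 16 ≈ 16.00000.


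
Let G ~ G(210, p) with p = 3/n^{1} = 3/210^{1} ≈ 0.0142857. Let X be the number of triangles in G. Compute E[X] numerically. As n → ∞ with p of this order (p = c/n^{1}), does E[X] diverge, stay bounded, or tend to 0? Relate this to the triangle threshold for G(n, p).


Number of potential triangles: C(210, 3) = 1521520.
Each occurs with probability p³ ≈ (0.0142857)³ ≈ 2.91545190e-06.
By linearity: E[X] = C(210, 3)·p³ ≈ 1521520 · 2.91545190e-06 ≈ 4.435918.
Here α = 1, so p = 3/n is exactly at the triangle threshold p ~ 1/n. Asymptotically E[X] → c³/6 = 3³/6 = 9/2 ≈ 4.500000, a bounded constant. In this regime the triangle count is asymptotically Poisson(c³/6).

E[X] ≈ 4.435918; in regime p = Θ(1/n^{1}) E[X] stays bounded (at the triangle threshold p ~ 1/n).


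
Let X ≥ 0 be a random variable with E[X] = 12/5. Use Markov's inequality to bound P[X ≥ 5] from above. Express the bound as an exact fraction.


μ = E[X] = 12/5, a = 5.
Markov: P[X ≥ 5] ≤ μ/a = (12/5)/5 = 12/25.
Numerically: ≈ 0.480.
(Since a = 5 > μ = 2.400, the bound 12/25 is < 1 and informative.)

P[X ≥ 5] ≤ 12/25 ≈ 0.480.


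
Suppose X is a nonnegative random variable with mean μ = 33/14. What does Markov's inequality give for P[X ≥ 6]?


μ = E[X] = 33/14, a = 6.
Markov: P[X ≥ 6] ≤ μ/a = (33/14)/6 = 11/28.
Numerically: ≈ 0.393.
(Since a = 6 > μ = 2.357, the bound 11/28 is < 1 and informative.)

P[X ≥ 6] ≤ 11/28 ≈ 0.393.


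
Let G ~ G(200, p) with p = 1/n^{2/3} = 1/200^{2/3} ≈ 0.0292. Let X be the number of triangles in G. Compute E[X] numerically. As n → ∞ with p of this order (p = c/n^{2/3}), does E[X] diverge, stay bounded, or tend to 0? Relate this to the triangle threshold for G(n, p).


Number of potential triangles: C(200, 3) = 1313400.
Each occurs with probability p³ ≈ (0.0292)³ ≈ 2.50000e-05.
By linearity: E[X] = C(200, 3)·p³ ≈ 1313400 · 2.50000e-05 ≈ 32.835.
Since α = 2/3 < 1, p = c/n^{2/3} ≫ 1/n is above the triangle threshold p ~ 1/n. Asymptotically E[X] ~ (c³/6)·n^{3(1−α)} = (1³/6)·n^{1} → ∞; triangles are abundant w.h.p.

E[X] ≈ 32.835; in regime p = Θ(1/n^{2/3}) E[X] diverges (above the triangle threshold p ~ 1/n).


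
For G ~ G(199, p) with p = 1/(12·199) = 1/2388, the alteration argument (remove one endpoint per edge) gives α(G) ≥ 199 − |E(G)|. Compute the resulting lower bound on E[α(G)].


E[|E(G)|] = C(199, 2)·p = 19701 · (1/2388) = 33/4.
E[α(G)] ≥ n − E[|E(G)|] = 199 − 33/4 = 763/4.
Numerically: ≈ 190.7500.
(This is only a lower bound; the true E[α(G)] may be larger.)

E[α(G)] ≥ 763/4 ≈ 190.7500.


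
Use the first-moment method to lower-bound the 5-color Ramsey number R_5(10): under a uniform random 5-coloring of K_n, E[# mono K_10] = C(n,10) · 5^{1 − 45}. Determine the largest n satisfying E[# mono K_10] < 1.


We need C(n, 10) · 5^{1 − 45} < 1, i.e. C(n, 10) < 5^{45 − 1} = 5684341886080801486968994140625.
Check values of n near the boundary:
  n = 5386: C(5386, 10) = 5613966214234562222231428510561; 5613966214234562222231428510561 < 5684341886080801486968994140625? YES
  n = 5387: C(5387, 10) = 5624406917627224603154306376491; 5624406917627224603154306376491 < 5684341886080801486968994140625? YES
  n = 5388: C(5388, 10) = 5634865093375880654852250419586; 5634865093375880654852250419586 < 5684341886080801486968994140625? YES
  n = 5389: C(5389, 10) = 5645340767466558997768874792926; 5645340767466558997768874792926 < 5684341886080801486968994140625? YES
  n = 5390: C(5390, 10) = 5655833965919099070255434039753; 5655833965919099070255434039753 < 5684341886080801486968994140625? YES
  n = 5391: C(5391, 10) = 5666344714787188828795213697883; 5666344714787188828795213697883 < 5684341886080801486968994140625? YES
  n = 5392: C(5392, 10) = 5676873040158402483252283957448; 5676873040158402483252283957448 < 5684341886080801486968994140625? YES
  n = 5393: C(5393, 10) = 5687418968154238267170642278008; 5687418968154238267170642278008 < 5684341886080801486968994140625? NO
The largest n with C(n, 10) < 5684341886080801486968994140625 is n = 5392 (where E[X] = 5676873040158402483252283957448/5684341886080801486968994140625 ≈ 0.998686). Hence R_5(10) > 5392, i.e. R_5(10) ≥ 5393.

Largest n = 5392; hence R_5(10) > 5392.


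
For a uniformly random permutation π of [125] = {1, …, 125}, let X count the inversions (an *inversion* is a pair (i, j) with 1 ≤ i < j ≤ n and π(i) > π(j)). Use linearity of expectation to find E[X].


Write X = Σ X_I over the C(125, 2) = 7750 pairs i < j, with X_I the indicator of one inversion.
There are 7750 indicators.
For each fixed pair i < j, the values π(i) and π(j) are two distinct elements of {1, …, 125} in uniformly random order; by symmetry P[π(i) > π(j)] = 1/2.
By linearity: E[X] = 7750 · (1/2) = C(125, 2) · (1/2) = 7750/2 = 3875 ≈ 3875.00000.

E[X] = 3875 = 3875.00000.


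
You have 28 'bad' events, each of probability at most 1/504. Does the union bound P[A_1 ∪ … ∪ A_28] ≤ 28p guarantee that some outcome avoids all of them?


Union bound: P[∪_{i=1}^{28} A_i] ≤ Σ_i P[A_i] ≤ 28·p = 28·(1/504) = 1/18.
Numerically: 1/18 ≈ 0.056.
Is 1/18 < 1? YES.
Since P[∪ A_i] ≤ 1/18 < 1, the complement has P[∩ A_i^c] ≥ 1 − 1/18 = 17/18 > 0, so some outcome avoids every A_i.

28·p = 1/18 ≈ 0.056; existence CERTIFIED by the union bound.


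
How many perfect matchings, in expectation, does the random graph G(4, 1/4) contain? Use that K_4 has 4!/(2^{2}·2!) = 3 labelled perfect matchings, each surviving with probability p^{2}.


K_4 has 4!/(2^{2}·2!) = 3 labelled perfect matchings.
For each such perfect matching H, let X_H = 1 if all 2 edges of H are present in G. Then P[X_H = 1] = p^{2} = (1/4)^{2} = 1/16.
By linearity: E[X] = Σ_H E[X_H] = 3 · p^{2} = 3 · 1/16 = 3/16.
Numerically: E[X] ≈ 0.1875.

E[X] = 3 · (1/4)^{2} = 3/16 ≈ 0.1875.


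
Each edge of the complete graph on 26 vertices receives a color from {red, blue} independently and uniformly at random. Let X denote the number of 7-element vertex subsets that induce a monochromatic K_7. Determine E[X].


Let X = Σ_S X_S over the C(26, 7) = 657800 subsets S of size 7, where X_S = 1 if the K_7 on S is monochromatic.
For a fixed S, the K_7 on S has C(7, 2) = 21 edges. P[all 21 edges red] = (1/2)^21, and likewise for blue, so P[monochromatic] = 2·(1/2)^21 = 2^{1 − 21} = 1/1048576.
Summing: E[X] = C(26, 7) · 2^{1 − 21} = 657800 · 1/1048576 = 82225/131072.
Numerically: E[X] ≈ 0.627327.

E[X] = C(26,7)·2^(1−C(7,2)) = 82225/131072 ≈ 0.627327.


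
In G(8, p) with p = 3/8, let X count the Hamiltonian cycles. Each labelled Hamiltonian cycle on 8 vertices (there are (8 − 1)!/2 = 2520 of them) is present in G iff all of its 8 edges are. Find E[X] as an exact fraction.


K_8 has (8 − 1)!/2 = 2520 labelled Hamiltonian cycles.
For each such Hamiltonian cycle H, let X_H = 1 if all 8 edges of H are present in G. Then P[X_H = 1] = p^{8} = (3/8)^{8} = 6561/16777216.
By linearity: E[X] = Σ_H E[X_H] = 2520 · p^{8} = 2520 · 6561/16777216 = 2066715/2097152.
Numerically: E[X] ≈ 0.98549.

E[X] = 2520 · (3/8)^{8} = 2066715/2097152 ≈ 0.98549.


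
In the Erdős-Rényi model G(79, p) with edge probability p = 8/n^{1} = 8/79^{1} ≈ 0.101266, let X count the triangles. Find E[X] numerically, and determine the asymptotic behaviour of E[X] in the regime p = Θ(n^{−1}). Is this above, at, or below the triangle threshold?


Number of potential triangles: C(79, 3) = 79079.
Each occurs with probability p³ ≈ (0.101266)³ ≈ 1.03845740e-03.
By linearity: E[X] = C(79, 3)·p³ ≈ 79079 · 1.03845740e-03 ≈ 82.120173.
Here α = 1, so p = 8/n is exactly at the triangle threshold p ~ 1/n. Asymptotically E[X] → c³/6 = 8³/6 = 256/3 ≈ 85.333333, a bounded constant. In this regime the triangle count is asymptotically Poisson(c³/6).

E[X] ≈ 82.120173; in regime p = Θ(1/n^{1}) E[X] stays bounded (at the triangle threshold p ~ 1/n).


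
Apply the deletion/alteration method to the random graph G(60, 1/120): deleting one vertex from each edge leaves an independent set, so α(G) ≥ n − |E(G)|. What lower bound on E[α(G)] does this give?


E[|E(G)|] = C(60, 2)·p = 1770 · (1/120) = 59/4.
E[α(G)] ≥ n − E[|E(G)|] = 60 − 59/4 = 181/4.
Numerically: ≈ 45.25000.
(This is only a lower bound; the true E[α(G)] may be larger.)

E[α(G)] ≥ 181/4 ≈ 45.25000.


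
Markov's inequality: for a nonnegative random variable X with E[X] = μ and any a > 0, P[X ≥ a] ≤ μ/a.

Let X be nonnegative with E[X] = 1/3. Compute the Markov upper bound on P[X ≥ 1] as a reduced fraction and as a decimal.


μ = E[X] = 1/3, a = 1.
Markov: P[X ≥ 1] ≤ μ/a = (1/3)/1 = 1/3.
Numerically: ≈ 0.3333.
(Since a = 1 > μ = 0.3333, the bound 1/3 is < 1 and informative.)

P[X ≥ 1] ≤ 1/3 ≈ 0.3333.
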